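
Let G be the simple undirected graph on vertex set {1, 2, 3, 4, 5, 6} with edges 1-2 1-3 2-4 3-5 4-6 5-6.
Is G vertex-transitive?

Every vertex has degree 2 and the graph is connected, so G is the 6-cycle C_6. The automorphisms of the 6-cycle are exactly the symmetries of a regular 6-gon: the dihedral group D_6, |D_6| = 12. Under this action every vertex can be carried to every other, so G is vertex-transitive.

Yes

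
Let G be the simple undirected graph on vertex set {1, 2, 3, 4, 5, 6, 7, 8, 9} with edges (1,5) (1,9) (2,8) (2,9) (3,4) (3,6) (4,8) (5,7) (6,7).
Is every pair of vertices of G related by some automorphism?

Yes

G is 2-regular and connected on 9 vertices, i.e. the cycle C_9. The automorphisms of the 9-cycle are exactly the symmetries of a regular 9-gon: the dihedral group D_9, |D_9| = 18. Under this action every vertex can be carried to every other, so G is vertex-transitive.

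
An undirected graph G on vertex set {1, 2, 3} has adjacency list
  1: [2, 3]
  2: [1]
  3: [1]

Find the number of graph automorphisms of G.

2

The degree sequence is [2, 1, 1]; the two degree-1 vertices 2 and 3 are the ends of a path, so G = P_3. A path has exactly one nontrivial symmetry — reversal — giving Aut(G) of order 2.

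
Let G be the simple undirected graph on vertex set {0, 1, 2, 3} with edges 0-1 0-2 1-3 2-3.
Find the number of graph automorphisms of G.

Every vertex has degree 2 and the graph is connected, so G is the 4-cycle C_4. C_4 has 4 rotations and 4 reflections, so Aut(C_4) ≅ D_4 of order 8.

8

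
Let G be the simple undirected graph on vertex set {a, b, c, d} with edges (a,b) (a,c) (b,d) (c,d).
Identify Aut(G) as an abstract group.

the hyperoctahedral group B_2

G is 2-regular and bipartite on 2^2 = 4 vertices with girth 4; it is the hypercube graph Q_2. The symmetry group of the 2-cube is the hyperoctahedral group B_2 = Z_2 ≀ S_2, of order 2^2·2! = 8.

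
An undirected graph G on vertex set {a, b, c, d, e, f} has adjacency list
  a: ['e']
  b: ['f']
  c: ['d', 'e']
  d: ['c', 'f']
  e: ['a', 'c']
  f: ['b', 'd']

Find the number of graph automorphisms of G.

The degree sequence is [1, 1, 2, 2, 2, 2]; the two degree-1 vertices a and b are the ends of a path, so G = P_6. A path has exactly one nontrivial symmetry — reversal — giving Aut(G) of order 2.

2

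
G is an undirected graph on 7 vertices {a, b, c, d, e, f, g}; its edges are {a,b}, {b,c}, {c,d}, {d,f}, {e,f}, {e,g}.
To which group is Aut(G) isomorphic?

Z_2

The degree sequence is [1, 2, 2, 2, 2, 2, 1]; the two degree-1 vertices a and g are the ends of a path, so G = P_7. The only nontrivial automorphism of a path is the end-to-end reflection, so Aut(G) ≅ Z_2.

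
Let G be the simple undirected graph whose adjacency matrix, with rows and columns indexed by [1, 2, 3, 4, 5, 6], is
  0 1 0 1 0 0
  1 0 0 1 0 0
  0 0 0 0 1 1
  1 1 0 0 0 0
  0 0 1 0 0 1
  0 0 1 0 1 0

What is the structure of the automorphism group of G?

G has two connected components, {3, 5, 6} and {1, 2, 4}; each is 2-regular, so G = C_3 ⊔ C_3. With two isomorphic components, Aut(G) = Aut(C_3) ≀ S_2 = (D_3 × D_3) ⋊ Z_2: permute each cycle by D_3, then optionally swap the two cycles. Order 2·(2·3)² = 72.

(D_3 × D_3) ⋊ Z_2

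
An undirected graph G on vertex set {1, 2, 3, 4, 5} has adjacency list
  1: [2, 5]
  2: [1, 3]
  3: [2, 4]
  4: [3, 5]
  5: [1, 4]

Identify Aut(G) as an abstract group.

D_5

G is 2-regular and connected on 5 vertices, i.e. the cycle C_5. The automorphisms of the 5-cycle are exactly the symmetries of a regular 5-gon: the dihedral group D_5, |D_5| = 10.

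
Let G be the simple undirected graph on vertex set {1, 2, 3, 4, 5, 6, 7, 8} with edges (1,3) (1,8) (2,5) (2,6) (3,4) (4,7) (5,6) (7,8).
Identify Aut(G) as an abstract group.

G has two connected components, {1, 3, 4, 7, 8} and {2, 5, 6}; each is 2-regular, so G = C_5 ⊔ C_3. The components are non-isomorphic (different sizes), so Aut(G) = Aut(C_5) × Aut(C_3) = D_5 × D_3 of order 10·6 = 60.

D_5 × D_3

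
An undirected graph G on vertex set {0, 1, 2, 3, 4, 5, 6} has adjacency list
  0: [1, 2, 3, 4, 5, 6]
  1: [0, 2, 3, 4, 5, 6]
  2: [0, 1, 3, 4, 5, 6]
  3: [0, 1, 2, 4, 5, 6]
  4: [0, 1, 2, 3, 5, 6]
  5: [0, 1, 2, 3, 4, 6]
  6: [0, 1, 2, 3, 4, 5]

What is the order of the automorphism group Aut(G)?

5040

Every vertex has degree 6, so G is the complete graph K_7. Any permutation of the 7 vertices preserves K_7, so Aut(K_7) = S_7 of order 7! = 5040.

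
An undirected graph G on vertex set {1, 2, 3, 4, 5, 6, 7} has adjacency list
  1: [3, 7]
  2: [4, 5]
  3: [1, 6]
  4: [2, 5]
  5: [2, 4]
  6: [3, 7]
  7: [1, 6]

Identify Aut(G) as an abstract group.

G has two connected components, {1, 3, 6, 7} and {2, 4, 5}; each is 2-regular, so G = C_4 ⊔ C_3. No automorphism exchanges components of different sizes, hence Aut(G) is the direct product D_3 × D_4, order 48.

D_3 × D_4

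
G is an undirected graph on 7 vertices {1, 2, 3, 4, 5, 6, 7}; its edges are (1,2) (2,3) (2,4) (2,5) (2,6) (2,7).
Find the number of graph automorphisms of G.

Vertex 2 has degree 6 and every other vertex has degree 1, so G is the star K_{1,6} with centre 2. The 6 leaves are pairwise interchangeable while the centre is fixed, giving Aut(G) = S_6.

720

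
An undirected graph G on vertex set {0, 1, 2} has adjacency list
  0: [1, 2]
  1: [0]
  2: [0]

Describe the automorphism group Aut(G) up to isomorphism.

C_2

The degree sequence is [2, 1, 1]; the two degree-1 vertices 1 and 2 are the ends of a path, so G = P_3. A path has exactly one nontrivial symmetry — reversal — giving Aut(G) of order 2.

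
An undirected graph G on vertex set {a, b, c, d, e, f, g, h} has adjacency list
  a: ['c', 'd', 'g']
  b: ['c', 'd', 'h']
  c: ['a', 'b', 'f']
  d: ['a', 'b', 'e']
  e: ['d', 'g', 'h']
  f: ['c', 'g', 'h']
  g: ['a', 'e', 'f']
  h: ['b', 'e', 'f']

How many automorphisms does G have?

48

G is 3-regular and bipartite on 2^3 = 8 vertices with girth 4; it is the hypercube graph Q_3. The symmetry group of the 3-cube is the hyperoctahedral group B_3 = Z_2 ≀ S_3, of order 2^3·3! = 48.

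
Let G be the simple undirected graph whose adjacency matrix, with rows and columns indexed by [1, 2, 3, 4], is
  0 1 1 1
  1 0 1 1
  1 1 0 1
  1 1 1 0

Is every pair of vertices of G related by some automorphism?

Yes

Every vertex has degree 3, so G is the complete graph K_4. Every bijection on the vertex set is an automorphism of K_4; hence Aut(K_4) ≅ S_4, order 24. Under this action every vertex can be carried to every other, so G is vertex-transitive.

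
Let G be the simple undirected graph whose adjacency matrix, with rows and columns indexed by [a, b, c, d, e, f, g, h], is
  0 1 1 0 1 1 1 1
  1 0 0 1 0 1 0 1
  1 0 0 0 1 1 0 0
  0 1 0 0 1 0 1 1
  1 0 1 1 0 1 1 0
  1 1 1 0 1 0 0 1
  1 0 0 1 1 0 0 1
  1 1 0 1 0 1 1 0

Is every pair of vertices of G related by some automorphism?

No

Vertex a is the only vertex of degree 6, so every automorphism fixes it; G is not vertex-transitive.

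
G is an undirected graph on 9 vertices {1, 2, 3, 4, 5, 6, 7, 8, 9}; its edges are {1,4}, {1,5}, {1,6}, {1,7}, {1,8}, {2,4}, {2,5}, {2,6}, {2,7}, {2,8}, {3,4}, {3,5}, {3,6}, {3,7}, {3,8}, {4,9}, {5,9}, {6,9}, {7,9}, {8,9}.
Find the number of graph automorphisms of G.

The vertices split by degree into {1, 2, 3, 9} (degree 5) and {4, 5, 6, 7, 8} (degree 4); every edge runs between the two parts, so G is the complete bipartite graph K_{4,5}. Automorphisms preserve the bipartition setwise (since the parts differ in size) and act as S_5 × S_4 within it; |Aut| = 2880.

2880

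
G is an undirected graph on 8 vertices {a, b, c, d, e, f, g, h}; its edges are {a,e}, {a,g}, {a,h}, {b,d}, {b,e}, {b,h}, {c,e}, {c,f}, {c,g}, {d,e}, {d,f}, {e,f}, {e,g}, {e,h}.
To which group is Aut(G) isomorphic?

the dihedral group of order 14

Vertex e is the unique vertex of degree 7; the remaining 7 vertices each have degree 3 and induce a cycle, so G is the wheel on 8 vertices with hub e. With the hub fixed, the remaining symmetry is that of the rim cycle C_7, giving the dihedral group D_7.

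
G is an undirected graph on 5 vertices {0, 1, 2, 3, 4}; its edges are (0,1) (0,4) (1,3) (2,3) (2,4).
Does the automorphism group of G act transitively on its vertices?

Every vertex has degree 2 and the graph is connected, so G is the 5-cycle C_5. C_5 has 5 rotations and 5 reflections, so Aut(C_5) ≅ D_5 of order 10. Under this action every vertex can be carried to every other, so G is vertex-transitive.

Yes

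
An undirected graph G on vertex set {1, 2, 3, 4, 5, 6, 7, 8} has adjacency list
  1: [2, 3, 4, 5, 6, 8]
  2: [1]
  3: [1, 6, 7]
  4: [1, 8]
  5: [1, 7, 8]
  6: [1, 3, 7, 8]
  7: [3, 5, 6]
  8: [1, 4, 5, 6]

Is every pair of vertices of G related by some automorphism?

No

Vertex 1 is the only vertex of degree 6, so every automorphism fixes it; G is not vertex-transitive.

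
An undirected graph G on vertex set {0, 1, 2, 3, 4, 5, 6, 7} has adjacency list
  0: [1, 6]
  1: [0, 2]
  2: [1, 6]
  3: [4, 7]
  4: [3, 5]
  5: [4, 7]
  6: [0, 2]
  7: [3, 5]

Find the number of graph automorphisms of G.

G has two connected components, {3, 4, 5, 7} and {0, 1, 2, 6}; each is 2-regular, so G = C_4 ⊔ C_4. Aut of a disjoint union of two copies of C_4 is the wreath product D_4 ≀ Z_2, of order 2·8² = 128.

128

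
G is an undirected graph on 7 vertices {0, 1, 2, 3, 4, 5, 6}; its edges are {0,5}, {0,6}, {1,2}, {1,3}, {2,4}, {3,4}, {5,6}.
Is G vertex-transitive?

No

G has two connected components, {1, 2, 3, 4} and {0, 5, 6}; each is 2-regular, so G = C_4 ⊔ C_3. The orbit of 0 under Aut(G) is {0, 5, 6}, which does not contain 1, so G is not vertex-transitive.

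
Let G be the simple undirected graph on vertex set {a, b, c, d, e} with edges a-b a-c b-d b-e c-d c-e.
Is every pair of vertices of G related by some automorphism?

Automorphisms preserve degree, but G has vertices of degree 2 and vertices of degree 3; no automorphism maps one to the other, so G is not vertex-transitive.

No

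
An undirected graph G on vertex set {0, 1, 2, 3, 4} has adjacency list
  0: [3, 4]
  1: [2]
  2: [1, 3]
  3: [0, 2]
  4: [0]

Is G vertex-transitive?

Automorphisms preserve degree, but G has vertices of degree 1 and vertices of degree 2; no automorphism maps one to the other, so G is not vertex-transitive.

No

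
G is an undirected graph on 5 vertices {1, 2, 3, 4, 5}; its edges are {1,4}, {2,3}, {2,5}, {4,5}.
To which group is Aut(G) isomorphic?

The degree sequence is [1, 2, 1, 2, 2]; the two degree-1 vertices 1 and 3 are the ends of a path, so G = P_5. A path has exactly one nontrivial symmetry — reversal — giving Aut(G) of order 2.

C_2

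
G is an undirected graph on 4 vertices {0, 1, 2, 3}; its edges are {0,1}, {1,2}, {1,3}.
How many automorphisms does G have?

6

Vertex 1 has degree 3 and every other vertex has degree 1, so G is the star K_{1,3} with centre 1. The 3 leaves are pairwise interchangeable while the centre is fixed, giving Aut(G) = S_3.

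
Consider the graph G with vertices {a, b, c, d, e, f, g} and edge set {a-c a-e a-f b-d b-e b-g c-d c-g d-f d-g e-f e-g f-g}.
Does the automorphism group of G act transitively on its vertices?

No

Vertex g is the only vertex of degree 5, so every automorphism fixes it; G is not vertex-transitive.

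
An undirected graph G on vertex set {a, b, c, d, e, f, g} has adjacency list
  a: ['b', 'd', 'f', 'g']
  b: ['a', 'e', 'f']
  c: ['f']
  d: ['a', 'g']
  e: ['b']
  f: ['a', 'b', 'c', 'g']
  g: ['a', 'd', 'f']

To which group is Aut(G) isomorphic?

Degrees alone do not determine every vertex (e.g. a and f both have degree 4), but their neighbour-degree multisets differ: N(a) has degrees [2, 3, 3, 4] while N(f) has degrees [1, 3, 3, 4]. Repeating this refinement separates all vertices, so the only automorphism is the identity.

the trivial group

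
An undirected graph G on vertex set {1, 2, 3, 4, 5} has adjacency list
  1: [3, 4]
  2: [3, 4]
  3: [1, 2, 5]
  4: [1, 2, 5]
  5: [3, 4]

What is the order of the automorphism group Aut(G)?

The vertices split by degree into {3, 4} (degree 3) and {1, 2, 5} (degree 2); every edge runs between the two parts, so G is the complete bipartite graph K_{2,3}. The parts have unequal sizes, so no automorphism swaps them; each part is permuted independently, giving S_2 × S_3 of order 2!·3! = 12.

12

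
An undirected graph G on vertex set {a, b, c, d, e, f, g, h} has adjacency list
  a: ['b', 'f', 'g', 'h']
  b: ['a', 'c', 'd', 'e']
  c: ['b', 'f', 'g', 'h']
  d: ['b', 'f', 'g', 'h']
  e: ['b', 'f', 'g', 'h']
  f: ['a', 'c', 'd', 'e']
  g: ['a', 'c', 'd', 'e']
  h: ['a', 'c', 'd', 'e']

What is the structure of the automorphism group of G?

G is 4-regular and bipartite with parts {a, c, d, e} and {b, f, g, h} (each part is independent and every cross-pair is an edge), so G = K_{4,4}. Each part can be permuted independently (S_4 × S_4) and the two equal-size parts can also be swapped, giving (S_4 × S_4) ⋊ Z_2 of order 2·(4!)² = 1152.

S_4 ≀ Z_2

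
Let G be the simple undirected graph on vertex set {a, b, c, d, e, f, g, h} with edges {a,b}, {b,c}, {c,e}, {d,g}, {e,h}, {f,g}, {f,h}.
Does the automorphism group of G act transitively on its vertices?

No

Automorphisms preserve degree, but G has vertices of degree 1 and vertices of degree 2; no automorphism maps one to the other, so G is not vertex-transitive.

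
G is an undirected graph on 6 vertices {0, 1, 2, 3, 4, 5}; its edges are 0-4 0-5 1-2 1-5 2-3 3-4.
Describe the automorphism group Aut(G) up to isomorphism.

G is 2-regular and connected on 6 vertices, i.e. the cycle C_6. The automorphisms of the 6-cycle are exactly the symmetries of a regular 6-gon: the dihedral group D_6, |D_6| = 12.

the dihedral group of order 12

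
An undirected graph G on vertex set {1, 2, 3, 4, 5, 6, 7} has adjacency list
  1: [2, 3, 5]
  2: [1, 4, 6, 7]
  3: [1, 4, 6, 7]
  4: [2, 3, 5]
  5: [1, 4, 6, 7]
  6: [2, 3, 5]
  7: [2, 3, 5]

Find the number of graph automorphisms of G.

The vertices split by degree into {2, 3, 5} (degree 4) and {1, 4, 6, 7} (degree 3); every edge runs between the two parts, so G is the complete bipartite graph K_{3,4}. Automorphisms preserve the bipartition setwise (since the parts differ in size) and act as S_4 × S_3 within it; |Aut| = 144.

144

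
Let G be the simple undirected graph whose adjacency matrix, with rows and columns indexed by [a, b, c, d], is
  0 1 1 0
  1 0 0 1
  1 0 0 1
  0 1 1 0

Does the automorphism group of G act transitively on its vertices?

G is 2-regular and bipartite on 2^2 = 4 vertices with girth 4; it is the hypercube graph Q_2. Aut(Q_2) consists of the signed permutations of the 2 coordinate axes: 2! permutations times 2^2 sign flips, so |Aut| = 2^2·2! = 8. This group acts transitively on the 4 vertices.

Yes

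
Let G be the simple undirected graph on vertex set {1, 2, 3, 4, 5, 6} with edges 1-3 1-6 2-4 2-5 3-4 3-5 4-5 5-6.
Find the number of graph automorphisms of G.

The degree sequence is [2, 2, 3, 3, 4, 2]. Checking the degree-preserving permutations of the vertex set shows that none except the identity preserves every edge, so Aut(G) is trivial.

1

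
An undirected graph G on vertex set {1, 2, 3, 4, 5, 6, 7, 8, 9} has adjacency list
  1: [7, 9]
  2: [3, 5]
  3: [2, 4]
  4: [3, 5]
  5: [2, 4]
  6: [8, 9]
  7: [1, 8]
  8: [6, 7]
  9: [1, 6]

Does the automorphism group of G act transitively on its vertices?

G has two connected components, {1, 6, 7, 8, 9} and {2, 3, 4, 5}; each is 2-regular, so G = C_5 ⊔ C_4. The orbit of 1 under Aut(G) is {1, 6, 7, 8, 9}, which does not contain 2, so G is not vertex-transitive.

No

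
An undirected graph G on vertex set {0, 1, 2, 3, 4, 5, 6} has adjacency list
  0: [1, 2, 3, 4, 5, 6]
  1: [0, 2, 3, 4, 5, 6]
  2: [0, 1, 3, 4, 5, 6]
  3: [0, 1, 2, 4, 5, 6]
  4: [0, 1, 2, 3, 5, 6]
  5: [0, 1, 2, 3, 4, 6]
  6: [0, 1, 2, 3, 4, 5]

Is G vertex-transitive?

Yes

All 7 vertices are pairwise adjacent: G = K_7. Every bijection on the vertex set is an automorphism of K_7; hence Aut(K_7) ≅ S_7, order 5040. This group acts transitively on the 7 vertices.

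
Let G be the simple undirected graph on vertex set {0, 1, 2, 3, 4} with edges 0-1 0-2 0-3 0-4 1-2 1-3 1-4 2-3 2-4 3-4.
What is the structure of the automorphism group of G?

Every vertex has degree 4, so G is the complete graph K_5. Any permutation of the 5 vertices preserves K_5, so Aut(K_5) = S_5 of order 5! = 120.

the symmetric group on 5 letters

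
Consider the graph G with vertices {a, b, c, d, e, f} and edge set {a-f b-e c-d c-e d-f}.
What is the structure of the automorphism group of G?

Z_2

The degree sequence is [1, 1, 2, 2, 2, 2]; the two degree-1 vertices a and b are the ends of a path, so G = P_6. The only nontrivial automorphism of a path is the end-to-end reflection, so Aut(G) ≅ Z_2.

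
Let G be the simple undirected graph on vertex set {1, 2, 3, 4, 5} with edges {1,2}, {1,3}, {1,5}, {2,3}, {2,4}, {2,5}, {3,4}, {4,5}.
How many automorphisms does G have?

Vertex 2 is the unique vertex of degree 4; the remaining 4 vertices each have degree 3 and induce a cycle, so G is the wheel on 5 vertices with hub 2. Every automorphism fixes the hub and acts on the rim 4-cycle, so Aut(G) ≅ Aut(C_4) = D_4 of order 8.

8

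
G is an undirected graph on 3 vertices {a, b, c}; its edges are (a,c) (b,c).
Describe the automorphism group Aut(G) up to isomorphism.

Z_2

The degree sequence is [1, 1, 2]; the two degree-1 vertices a and b are the ends of a path, so G = P_3. The only nontrivial automorphism of a path is the end-to-end reflection, so Aut(G) ≅ Z_2.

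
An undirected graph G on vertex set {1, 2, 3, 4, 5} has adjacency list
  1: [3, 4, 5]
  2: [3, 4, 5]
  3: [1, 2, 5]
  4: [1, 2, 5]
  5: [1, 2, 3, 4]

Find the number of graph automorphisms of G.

Vertex 5 is the unique vertex of degree 4; the remaining 4 vertices each have degree 3 and induce a cycle, so G is the wheel on 5 vertices with hub 5. With the hub fixed, the remaining symmetry is that of the rim cycle C_4, giving the dihedral group D_4.

8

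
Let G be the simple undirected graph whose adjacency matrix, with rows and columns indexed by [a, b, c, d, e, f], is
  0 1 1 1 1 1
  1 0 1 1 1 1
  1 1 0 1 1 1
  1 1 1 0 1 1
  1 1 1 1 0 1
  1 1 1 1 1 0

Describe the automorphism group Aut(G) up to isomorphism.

the symmetric group on 6 letters

Every vertex has degree 5, so G is the complete graph K_6. Any permutation of the 6 vertices preserves K_6, so Aut(K_6) = S_6 of order 6! = 720.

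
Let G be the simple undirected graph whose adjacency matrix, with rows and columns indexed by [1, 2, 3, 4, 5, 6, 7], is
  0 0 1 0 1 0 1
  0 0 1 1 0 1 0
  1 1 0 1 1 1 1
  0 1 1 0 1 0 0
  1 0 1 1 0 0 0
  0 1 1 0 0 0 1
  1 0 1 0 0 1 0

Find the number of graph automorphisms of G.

12

Vertex 3 is the unique vertex of degree 6; the remaining 6 vertices each have degree 3 and induce a cycle, so G is the wheel on 7 vertices with hub 3. With the hub fixed, the remaining symmetry is that of the rim cycle C_6, giving the dihedral group D_6.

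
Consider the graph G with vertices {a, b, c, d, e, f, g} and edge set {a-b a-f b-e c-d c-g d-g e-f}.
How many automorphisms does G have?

G has two connected components, {a, b, e, f} and {c, d, g}; each is 2-regular, so G = C_4 ⊔ C_3. No automorphism exchanges components of different sizes, hence Aut(G) is the direct product D_3 × D_4, order 48.

48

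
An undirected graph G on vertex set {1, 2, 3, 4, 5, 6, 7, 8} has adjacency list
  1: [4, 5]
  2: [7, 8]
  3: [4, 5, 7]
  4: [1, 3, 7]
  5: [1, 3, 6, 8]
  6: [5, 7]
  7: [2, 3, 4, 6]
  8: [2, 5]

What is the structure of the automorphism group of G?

The degree sequence is [2, 2, 3, 3, 4, 2, 4, 2]. Checking the degree-preserving permutations of the vertex set shows that none except the identity preserves every edge, so Aut(G) is trivial.

{e}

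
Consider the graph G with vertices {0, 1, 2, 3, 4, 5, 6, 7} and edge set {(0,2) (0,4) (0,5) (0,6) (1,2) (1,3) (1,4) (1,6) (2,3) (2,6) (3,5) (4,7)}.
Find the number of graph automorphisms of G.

Degrees alone do not determine every vertex (e.g. 0 and 1 both have degree 4), but their neighbour-degree multisets differ: N(0) has degrees [2, 3, 3, 4] while N(1) has degrees [3, 3, 3, 4]. Repeating this refinement separates all vertices, so the only automorphism is the identity.

1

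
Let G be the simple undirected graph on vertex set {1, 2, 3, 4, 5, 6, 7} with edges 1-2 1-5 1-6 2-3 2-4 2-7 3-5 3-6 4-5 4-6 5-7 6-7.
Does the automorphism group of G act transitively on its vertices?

Automorphisms preserve degree, but G has vertices of degree 3 and vertices of degree 4; no automorphism maps one to the other, so G is not vertex-transitive.

No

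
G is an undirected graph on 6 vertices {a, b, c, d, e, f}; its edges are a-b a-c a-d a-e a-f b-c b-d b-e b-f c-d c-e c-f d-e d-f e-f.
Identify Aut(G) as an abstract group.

S_6

All 6 vertices are pairwise adjacent: G = K_6. Every bijection on the vertex set is an automorphism of K_6; hence Aut(K_6) ≅ S_6, order 720.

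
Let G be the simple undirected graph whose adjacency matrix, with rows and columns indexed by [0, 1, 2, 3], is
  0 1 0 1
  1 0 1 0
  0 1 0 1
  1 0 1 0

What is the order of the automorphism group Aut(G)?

8

G is 2-regular and bipartite on 2^2 = 4 vertices with girth 4; it is the hypercube graph Q_2. The symmetry group of the 2-cube is the hyperoctahedral group B_2 = Z_2 ≀ S_2, of order 2^2·2! = 8.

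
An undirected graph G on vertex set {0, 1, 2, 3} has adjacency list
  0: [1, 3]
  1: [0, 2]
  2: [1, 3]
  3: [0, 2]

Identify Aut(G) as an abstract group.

G is 2-regular and connected on 4 vertices, i.e. the cycle C_4. C_4 has 4 rotations and 4 reflections, so Aut(C_4) ≅ D_4 of order 8.

the dihedral group of order 8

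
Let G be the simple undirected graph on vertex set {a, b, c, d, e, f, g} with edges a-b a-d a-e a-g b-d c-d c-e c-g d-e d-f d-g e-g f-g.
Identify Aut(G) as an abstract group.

Degrees alone do not determine every vertex (e.g. a and e both have degree 4), but their neighbour-degree multisets differ: N(a) has degrees [2, 4, 5, 6] while N(e) has degrees [3, 4, 5, 6]. Repeating this refinement separates all vertices, so the only automorphism is the identity.

{e}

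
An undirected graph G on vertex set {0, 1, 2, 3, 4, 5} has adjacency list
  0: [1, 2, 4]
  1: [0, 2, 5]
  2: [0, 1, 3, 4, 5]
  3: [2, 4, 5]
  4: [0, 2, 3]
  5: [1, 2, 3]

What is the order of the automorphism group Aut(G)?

Vertex 2 is the unique vertex of degree 5; the remaining 5 vertices each have degree 3 and induce a cycle, so G is the wheel on 6 vertices with hub 2. Every automorphism fixes the hub and acts on the rim 5-cycle, so Aut(G) ≅ Aut(C_5) = D_5 of order 10.

10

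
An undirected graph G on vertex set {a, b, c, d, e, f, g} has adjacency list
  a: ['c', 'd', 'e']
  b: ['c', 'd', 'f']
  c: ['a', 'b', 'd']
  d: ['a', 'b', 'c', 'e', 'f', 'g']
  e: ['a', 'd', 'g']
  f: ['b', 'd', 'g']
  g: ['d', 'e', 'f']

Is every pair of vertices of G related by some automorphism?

Vertex d is the only vertex of degree 6, so every automorphism fixes it; G is not vertex-transitive.

No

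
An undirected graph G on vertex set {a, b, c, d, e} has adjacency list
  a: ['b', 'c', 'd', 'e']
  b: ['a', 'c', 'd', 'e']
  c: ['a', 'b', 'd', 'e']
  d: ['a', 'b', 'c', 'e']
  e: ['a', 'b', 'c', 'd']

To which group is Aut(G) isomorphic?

Every vertex has degree 4, so G is the complete graph K_5. Every bijection on the vertex set is an automorphism of K_5; hence Aut(K_5) ≅ S_5, order 120.

S_5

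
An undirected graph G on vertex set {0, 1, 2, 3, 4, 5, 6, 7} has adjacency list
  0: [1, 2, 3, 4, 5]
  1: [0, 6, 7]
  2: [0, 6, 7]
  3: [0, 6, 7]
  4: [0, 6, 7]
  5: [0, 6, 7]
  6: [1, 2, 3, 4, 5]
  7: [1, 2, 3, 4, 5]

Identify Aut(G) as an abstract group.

S_3 × S_5

The vertices split by degree into {0, 6, 7} (degree 5) and {1, 2, 3, 4, 5} (degree 3); every edge runs between the two parts, so G is the complete bipartite graph K_{3,5}. The parts have unequal sizes, so no automorphism swaps them; each part is permuted independently, giving S_3 × S_5 of order 3!·5! = 720.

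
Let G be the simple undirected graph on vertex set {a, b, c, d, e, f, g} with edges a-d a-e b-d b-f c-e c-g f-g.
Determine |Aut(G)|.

14

G is 2-regular and connected on 7 vertices, i.e. the cycle C_7. The automorphisms of the 7-cycle are exactly the symmetries of a regular 7-gon: the dihedral group D_7, |D_7| = 14.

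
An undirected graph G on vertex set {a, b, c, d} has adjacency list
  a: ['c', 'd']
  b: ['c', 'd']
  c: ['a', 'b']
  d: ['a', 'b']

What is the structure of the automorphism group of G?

the dihedral group of order 8

G is 2-regular and connected on 4 vertices, i.e. the cycle C_4. C_4 has 4 rotations and 4 reflections, so Aut(C_4) ≅ D_4 of order 8.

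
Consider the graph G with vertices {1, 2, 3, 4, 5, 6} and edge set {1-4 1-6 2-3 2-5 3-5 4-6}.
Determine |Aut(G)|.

72

G has two connected components, {2, 3, 5} and {1, 4, 6}; each is 2-regular, so G = C_3 ⊔ C_3. Aut of a disjoint union of two copies of C_3 is the wreath product D_3 ≀ Z_2, of order 2·6² = 72.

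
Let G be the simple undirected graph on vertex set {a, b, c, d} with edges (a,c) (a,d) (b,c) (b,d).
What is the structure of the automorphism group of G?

D_4

G is 2-regular and connected on 4 vertices, i.e. the cycle C_4. C_4 has 4 rotations and 4 reflections, so Aut(C_4) ≅ D_4 of order 8.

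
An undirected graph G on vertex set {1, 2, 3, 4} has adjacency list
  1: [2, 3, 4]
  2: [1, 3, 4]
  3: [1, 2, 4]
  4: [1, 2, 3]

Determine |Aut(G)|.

Every vertex has degree 3, so G is the complete graph K_4. Every bijection on the vertex set is an automorphism of K_4; hence Aut(K_4) ≅ S_4, order 24.

24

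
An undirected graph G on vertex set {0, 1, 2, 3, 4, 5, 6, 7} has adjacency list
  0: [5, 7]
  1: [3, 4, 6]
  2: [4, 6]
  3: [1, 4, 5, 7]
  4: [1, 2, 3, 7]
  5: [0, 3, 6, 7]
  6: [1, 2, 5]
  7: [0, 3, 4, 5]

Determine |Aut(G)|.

The degree sequence is [2, 3, 2, 4, 4, 4, 3, 4]. Checking the degree-preserving permutations of the vertex set shows that none except the identity preserves every edge, so Aut(G) is trivial.

1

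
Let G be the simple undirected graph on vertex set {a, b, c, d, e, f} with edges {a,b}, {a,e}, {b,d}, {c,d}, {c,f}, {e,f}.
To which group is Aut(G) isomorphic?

G is 2-regular and connected on 6 vertices, i.e. the cycle C_6. C_6 has 6 rotations and 6 reflections, so Aut(C_6) ≅ D_6 of order 12.

the dihedral group of order 12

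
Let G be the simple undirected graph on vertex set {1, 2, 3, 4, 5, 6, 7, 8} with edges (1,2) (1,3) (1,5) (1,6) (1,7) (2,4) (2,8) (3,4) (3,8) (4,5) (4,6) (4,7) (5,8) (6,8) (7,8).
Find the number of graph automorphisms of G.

The vertices split by degree into {1, 4, 8} (degree 5) and {2, 3, 5, 6, 7} (degree 3); every edge runs between the two parts, so G is the complete bipartite graph K_{3,5}. Automorphisms preserve the bipartition setwise (since the parts differ in size) and act as S_5 × S_3 within it; |Aut| = 720.

720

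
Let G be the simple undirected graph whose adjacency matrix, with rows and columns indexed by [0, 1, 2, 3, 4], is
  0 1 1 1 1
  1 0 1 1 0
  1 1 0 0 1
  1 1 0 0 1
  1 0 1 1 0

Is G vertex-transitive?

No

Vertex 0 is the only vertex of degree 4, so every automorphism fixes it; G is not vertex-transitive.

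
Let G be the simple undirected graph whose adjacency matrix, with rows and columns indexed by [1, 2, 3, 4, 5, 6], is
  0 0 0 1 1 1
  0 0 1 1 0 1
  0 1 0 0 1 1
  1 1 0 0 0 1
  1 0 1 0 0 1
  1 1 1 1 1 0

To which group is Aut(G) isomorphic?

Vertex 6 is the unique vertex of degree 5; the remaining 5 vertices each have degree 3 and induce a cycle, so G is the wheel on 6 vertices with hub 6. With the hub fixed, the remaining symmetry is that of the rim cycle C_5, giving the dihedral group D_5.

D_5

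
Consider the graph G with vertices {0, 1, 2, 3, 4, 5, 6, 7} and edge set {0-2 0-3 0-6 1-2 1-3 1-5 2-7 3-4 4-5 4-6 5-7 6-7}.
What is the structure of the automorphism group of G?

G is 3-regular and bipartite on 2^3 = 8 vertices with girth 4; it is the hypercube graph Q_3. Aut(Q_3) consists of the signed permutations of the 3 coordinate axes: 3! permutations times 2^3 sign flips, so |Aut| = 2^3·3! = 48.

Z_2^3 ⋊ S_3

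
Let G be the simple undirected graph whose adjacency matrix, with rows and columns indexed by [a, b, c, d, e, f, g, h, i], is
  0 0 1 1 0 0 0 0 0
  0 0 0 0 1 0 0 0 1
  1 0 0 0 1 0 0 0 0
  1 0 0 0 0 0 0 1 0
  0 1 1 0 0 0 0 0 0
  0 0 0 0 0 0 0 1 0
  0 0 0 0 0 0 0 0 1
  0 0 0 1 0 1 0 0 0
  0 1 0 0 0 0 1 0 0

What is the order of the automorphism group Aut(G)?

2

The degree sequence is [2, 2, 2, 2, 2, 1, 1, 2, 2]; the two degree-1 vertices f and g are the ends of a path, so G = P_9. The only nontrivial automorphism of a path is the end-to-end reflection, so Aut(G) ≅ Z_2.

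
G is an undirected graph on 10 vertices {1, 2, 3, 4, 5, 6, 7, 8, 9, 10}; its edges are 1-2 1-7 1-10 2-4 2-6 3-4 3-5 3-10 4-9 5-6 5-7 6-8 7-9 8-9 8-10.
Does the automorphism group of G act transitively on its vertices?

Yes

G is 3-regular on 10 vertices with no triangles and no 4-cycles (girth 5): this is the Petersen graph. It is a classical fact that the Petersen graph has automorphism group S_5 (order 120), arising from its description as the Kneser graph K(5,2). This group acts transitively on the 10 vertices.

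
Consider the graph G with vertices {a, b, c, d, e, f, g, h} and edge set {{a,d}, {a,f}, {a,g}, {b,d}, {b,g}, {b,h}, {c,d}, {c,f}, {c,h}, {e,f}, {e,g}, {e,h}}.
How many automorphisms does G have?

G is 3-regular and bipartite on 2^3 = 8 vertices with girth 4; it is the hypercube graph Q_3. The symmetry group of the 3-cube is the hyperoctahedral group B_3 = Z_2 ≀ S_3, of order 2^3·3! = 48.

48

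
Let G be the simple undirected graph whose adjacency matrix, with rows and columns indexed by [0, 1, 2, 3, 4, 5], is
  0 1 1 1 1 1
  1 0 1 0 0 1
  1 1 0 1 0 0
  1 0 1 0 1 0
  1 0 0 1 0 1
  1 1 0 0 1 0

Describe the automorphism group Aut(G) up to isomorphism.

Vertex 0 is the unique vertex of degree 5; the remaining 5 vertices each have degree 3 and induce a cycle, so G is the wheel on 6 vertices with hub 0. With the hub fixed, the remaining symmetry is that of the rim cycle C_5, giving the dihedral group D_5.

the dihedral group of order 10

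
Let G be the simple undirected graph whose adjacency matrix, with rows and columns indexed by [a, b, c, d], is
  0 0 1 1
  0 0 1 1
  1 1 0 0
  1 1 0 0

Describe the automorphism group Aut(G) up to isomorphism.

G is 2-regular and bipartite with parts {a, b} and {c, d} (each part is independent and every cross-pair is an edge), so G = K_{2,2}. Each part can be permuted independently (S_2 × S_2) and the two equal-size parts can also be swapped, giving (S_2 × S_2) ⋊ Z_2 of order 2·(2!)² = 8.

(S_2 × S_2) ⋊ Z_2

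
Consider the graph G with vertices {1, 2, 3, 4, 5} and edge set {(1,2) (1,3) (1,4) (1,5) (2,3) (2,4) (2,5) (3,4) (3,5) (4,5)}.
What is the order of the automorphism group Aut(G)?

120

All 5 vertices are pairwise adjacent: G = K_5. Every bijection on the vertex set is an automorphism of K_5; hence Aut(K_5) ≅ S_5, order 120.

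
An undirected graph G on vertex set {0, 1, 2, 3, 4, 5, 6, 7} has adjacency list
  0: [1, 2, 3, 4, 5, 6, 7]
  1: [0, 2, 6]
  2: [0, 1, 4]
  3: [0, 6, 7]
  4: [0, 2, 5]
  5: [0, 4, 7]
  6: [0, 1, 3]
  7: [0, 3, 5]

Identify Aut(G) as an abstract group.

Vertex 0 is the unique vertex of degree 7; the remaining 7 vertices each have degree 3 and induce a cycle, so G is the wheel on 8 vertices with hub 0. With the hub fixed, the remaining symmetry is that of the rim cycle C_7, giving the dihedral group D_7.

the dihedral group of order 14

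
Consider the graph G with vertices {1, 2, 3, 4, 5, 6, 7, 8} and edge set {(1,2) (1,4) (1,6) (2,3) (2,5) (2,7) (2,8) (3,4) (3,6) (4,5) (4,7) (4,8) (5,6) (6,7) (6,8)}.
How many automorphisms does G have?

The vertices split by degree into {2, 4, 6} (degree 5) and {1, 3, 5, 7, 8} (degree 3); every edge runs between the two parts, so G is the complete bipartite graph K_{3,5}. Automorphisms preserve the bipartition setwise (since the parts differ in size) and act as S_3 × S_5 within it; |Aut| = 720.

720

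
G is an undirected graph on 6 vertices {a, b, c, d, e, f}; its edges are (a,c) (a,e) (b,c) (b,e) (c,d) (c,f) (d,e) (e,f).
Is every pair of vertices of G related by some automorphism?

Automorphisms preserve degree, but G has vertices of degree 2 and vertices of degree 4; no automorphism maps one to the other, so G is not vertex-transitive.

No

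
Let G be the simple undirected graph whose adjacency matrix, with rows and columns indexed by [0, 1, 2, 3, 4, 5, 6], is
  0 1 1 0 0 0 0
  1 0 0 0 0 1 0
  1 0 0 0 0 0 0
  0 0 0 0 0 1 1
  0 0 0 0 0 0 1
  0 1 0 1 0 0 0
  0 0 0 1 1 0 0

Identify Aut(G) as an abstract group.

The degree sequence is [2, 2, 1, 2, 1, 2, 2]; the two degree-1 vertices 2 and 4 are the ends of a path, so G = P_7. A path has exactly one nontrivial symmetry — reversal — giving Aut(G) of order 2.

the cyclic group of order 2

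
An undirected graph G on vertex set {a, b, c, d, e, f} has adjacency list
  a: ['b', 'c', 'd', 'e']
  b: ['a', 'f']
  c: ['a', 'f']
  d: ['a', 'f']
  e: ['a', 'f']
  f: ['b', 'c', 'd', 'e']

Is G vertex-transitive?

No

Automorphisms preserve degree, but G has vertices of degree 2 and vertices of degree 4; no automorphism maps one to the other, so G is not vertex-transitive.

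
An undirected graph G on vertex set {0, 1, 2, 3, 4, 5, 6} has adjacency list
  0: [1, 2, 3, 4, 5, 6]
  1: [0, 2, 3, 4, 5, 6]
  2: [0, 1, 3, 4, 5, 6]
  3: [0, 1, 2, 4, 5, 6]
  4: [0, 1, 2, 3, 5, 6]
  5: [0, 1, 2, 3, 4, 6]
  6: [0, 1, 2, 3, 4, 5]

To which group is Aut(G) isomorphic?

the symmetric group on 7 letters

All 7 vertices are pairwise adjacent: G = K_7. Every bijection on the vertex set is an automorphism of K_7; hence Aut(K_7) ≅ S_7, order 5040.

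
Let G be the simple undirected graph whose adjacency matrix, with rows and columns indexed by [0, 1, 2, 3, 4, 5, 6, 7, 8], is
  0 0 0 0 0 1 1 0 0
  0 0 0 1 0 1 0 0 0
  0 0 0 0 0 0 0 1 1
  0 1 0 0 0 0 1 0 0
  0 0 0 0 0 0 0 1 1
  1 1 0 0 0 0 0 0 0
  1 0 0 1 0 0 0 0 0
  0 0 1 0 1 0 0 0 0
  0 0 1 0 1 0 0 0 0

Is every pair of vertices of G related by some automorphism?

G has two connected components, {0, 1, 3, 5, 6} and {2, 4, 7, 8}; each is 2-regular, so G = C_5 ⊔ C_4. The orbit of 0 under Aut(G) is {0, 1, 3, 5, 6}, which does not contain 2, so G is not vertex-transitive.

No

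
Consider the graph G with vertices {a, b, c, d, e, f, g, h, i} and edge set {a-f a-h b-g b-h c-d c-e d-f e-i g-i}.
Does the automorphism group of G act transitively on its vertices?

Every vertex has degree 2 and the graph is connected, so G is the 9-cycle C_9. C_9 has 9 rotations and 9 reflections, so Aut(C_9) ≅ D_9 of order 18. Under this action every vertex can be carried to every other, so G is vertex-transitive.

Yes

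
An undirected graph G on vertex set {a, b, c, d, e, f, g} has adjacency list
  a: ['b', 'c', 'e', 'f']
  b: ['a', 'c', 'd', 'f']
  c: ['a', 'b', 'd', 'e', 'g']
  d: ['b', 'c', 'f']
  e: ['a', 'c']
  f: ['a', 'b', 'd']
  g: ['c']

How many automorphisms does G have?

Degrees alone do not determine every vertex (e.g. a and b both have degree 4), but their neighbour-degree multisets differ: N(a) has degrees [2, 3, 4, 5] while N(b) has degrees [3, 3, 4, 5]. Repeating this refinement separates all vertices, so the only automorphism is the identity.

1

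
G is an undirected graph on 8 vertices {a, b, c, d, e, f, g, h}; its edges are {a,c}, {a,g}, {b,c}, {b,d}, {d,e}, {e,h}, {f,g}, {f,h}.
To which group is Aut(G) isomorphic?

Every vertex has degree 2 and the graph is connected, so G is the 8-cycle C_8. C_8 has 8 rotations and 8 reflections, so Aut(C_8) ≅ D_8 of order 16.

D_8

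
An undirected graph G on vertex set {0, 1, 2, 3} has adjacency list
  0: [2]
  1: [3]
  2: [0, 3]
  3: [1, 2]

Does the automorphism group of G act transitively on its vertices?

Automorphisms preserve degree, but G has vertices of degree 1 and vertices of degree 2; no automorphism maps one to the other, so G is not vertex-transitive.

No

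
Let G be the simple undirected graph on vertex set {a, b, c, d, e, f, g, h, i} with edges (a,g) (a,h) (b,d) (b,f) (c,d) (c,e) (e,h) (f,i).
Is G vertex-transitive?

Automorphisms preserve degree, but G has vertices of degree 1 and vertices of degree 2; no automorphism maps one to the other, so G is not vertex-transitive.

No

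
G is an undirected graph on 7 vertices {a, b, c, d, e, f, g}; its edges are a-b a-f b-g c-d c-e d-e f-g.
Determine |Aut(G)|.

48

G has two connected components, {a, b, f, g} and {c, d, e}; each is 2-regular, so G = C_4 ⊔ C_3. No automorphism exchanges components of different sizes, hence Aut(G) is the direct product D_3 × D_4, order 48.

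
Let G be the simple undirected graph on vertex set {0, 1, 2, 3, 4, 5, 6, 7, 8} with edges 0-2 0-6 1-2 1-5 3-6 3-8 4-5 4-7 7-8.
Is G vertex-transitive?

Yes

Every vertex has degree 2 and the graph is connected, so G is the 9-cycle C_9. C_9 has 9 rotations and 9 reflections, so Aut(C_9) ≅ D_9 of order 18. Under this action every vertex can be carried to every other, so G is vertex-transitive.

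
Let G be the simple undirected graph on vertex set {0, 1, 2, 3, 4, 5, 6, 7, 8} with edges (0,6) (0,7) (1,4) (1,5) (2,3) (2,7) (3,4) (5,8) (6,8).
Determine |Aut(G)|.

G is 2-regular and connected on 9 vertices, i.e. the cycle C_9. C_9 has 9 rotations and 9 reflections, so Aut(C_9) ≅ D_9 of order 18.

18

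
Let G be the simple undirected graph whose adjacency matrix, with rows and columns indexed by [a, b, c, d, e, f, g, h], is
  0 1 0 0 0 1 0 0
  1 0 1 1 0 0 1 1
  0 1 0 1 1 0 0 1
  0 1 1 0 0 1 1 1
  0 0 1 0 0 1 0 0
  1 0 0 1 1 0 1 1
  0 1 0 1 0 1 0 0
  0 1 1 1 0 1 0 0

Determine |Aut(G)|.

Degrees alone do not determine every vertex (e.g. a and e both have degree 2), but their neighbour-degree multisets differ: N(a) has degrees [5, 5] while N(e) has degrees [4, 5]. Repeating this refinement separates all vertices, so the only automorphism is the identity.

1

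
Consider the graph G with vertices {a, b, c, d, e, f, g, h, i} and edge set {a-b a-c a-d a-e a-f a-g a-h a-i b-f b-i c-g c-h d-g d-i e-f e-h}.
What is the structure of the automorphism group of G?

the dihedral group of order 16

Vertex a is the unique vertex of degree 8; the remaining 8 vertices each have degree 3 and induce a cycle, so G is the wheel on 9 vertices with hub a. Every automorphism fixes the hub and acts on the rim 8-cycle, so Aut(G) ≅ Aut(C_8) = D_8 of order 16.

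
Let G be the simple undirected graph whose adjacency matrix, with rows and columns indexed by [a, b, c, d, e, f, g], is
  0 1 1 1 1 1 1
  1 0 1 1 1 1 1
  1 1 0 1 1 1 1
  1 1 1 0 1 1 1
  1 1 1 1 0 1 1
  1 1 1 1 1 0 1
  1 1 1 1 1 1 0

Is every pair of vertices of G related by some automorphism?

Every vertex has degree 6, so G is the complete graph K_7. Every bijection on the vertex set is an automorphism of K_7; hence Aut(K_7) ≅ S_7, order 5040. Under this action every vertex can be carried to every other, so G is vertex-transitive.

Yes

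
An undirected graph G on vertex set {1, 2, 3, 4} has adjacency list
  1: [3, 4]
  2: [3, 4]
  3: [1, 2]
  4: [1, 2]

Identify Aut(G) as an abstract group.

G is 2-regular and bipartite on 2^2 = 4 vertices with girth 4; it is the hypercube graph Q_2. The symmetry group of the 2-cube is the hyperoctahedral group B_2 = Z_2 ≀ S_2, of order 2^2·2! = 8.

the dihedral group of order 8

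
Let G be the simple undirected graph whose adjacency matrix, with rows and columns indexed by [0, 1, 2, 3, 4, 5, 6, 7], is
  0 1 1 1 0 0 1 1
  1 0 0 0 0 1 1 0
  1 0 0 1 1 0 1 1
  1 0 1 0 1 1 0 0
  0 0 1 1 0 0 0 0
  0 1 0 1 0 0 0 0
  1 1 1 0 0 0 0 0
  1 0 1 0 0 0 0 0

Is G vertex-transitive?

No

Vertex 3 is the only vertex of degree 4, so every automorphism fixes it; G is not vertex-transitive.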